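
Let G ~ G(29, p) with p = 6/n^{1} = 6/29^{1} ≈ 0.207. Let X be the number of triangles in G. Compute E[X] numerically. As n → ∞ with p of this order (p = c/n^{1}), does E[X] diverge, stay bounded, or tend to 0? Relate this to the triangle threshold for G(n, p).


Number of potential triangles: C(29, 3) = 3654.
Each occurs with probability p³ ≈ (0.207)³ ≈ 8.85645e-03.
By linearity: E[X] = C(29, 3)·p³ ≈ 3654 · 8.85645e-03 ≈ 32.361.
Here α = 1, so p = 6/n is exactly at the triangle threshold p ~ 1/n. Asymptotically E[X] → c³/6 = 6³/6 = 36 ≈ 36.000, a bounded constant. In this regime the triangle count is asymptotically Poisson(c³/6).

E[X] ≈ 32.361; in regime p = Θ(1/n^{1}) E[X] stays bounded (at the triangle threshold p ~ 1/n).


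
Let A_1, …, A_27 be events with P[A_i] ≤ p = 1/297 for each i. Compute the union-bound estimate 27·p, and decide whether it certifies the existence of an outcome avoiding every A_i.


Union bound: P[∪_{i=1}^{27} A_i] ≤ Σ_i P[A_i] ≤ 27·p = 27·(1/297) = 1/11.
Numerically: 1/11 ≈ 0.09091.
Is 1/11 < 1? YES.
Since P[∪ A_i] ≤ 1/11 < 1, the complement has P[∩ A_i^c] ≥ 1 − 1/11 = 10/11 > 0, so some outcome avoids every A_i.

27·p = 1/11 ≈ 0.09091; existence CERTIFIED by the union bound.


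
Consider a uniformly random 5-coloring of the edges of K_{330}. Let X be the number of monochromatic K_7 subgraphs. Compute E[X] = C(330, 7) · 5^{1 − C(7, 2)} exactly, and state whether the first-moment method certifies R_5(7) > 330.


E[X] = C(330, 7) · 5^{1 − 21} = 79313455049400 · 5^{−20} = 79313455049400/95367431640625.
As a reduced fraction: E[X] = 3172538201976/3814697265625 ≈ 0.831662.
Is E[X] < 1? YES.
Since E[X] < 1, there exists a 5-coloring of K_{330} with no monochromatic K_7; hence R_5(7) > 330.

E[X] = 3172538201976/3814697265625 ≈ 0.831662; E[X] < 1, so R_5(7) > 330.


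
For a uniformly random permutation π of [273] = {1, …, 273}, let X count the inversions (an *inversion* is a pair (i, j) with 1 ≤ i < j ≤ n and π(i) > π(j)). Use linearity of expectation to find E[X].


Write X = Σ X_I over the C(273, 2) = 37128 pairs i < j, with X_I the indicator of one inversion.
There are 37128 indicators.
For each fixed pair i < j, the values π(i) and π(j) are two distinct elements of {1, …, 273} in uniformly random order; by symmetry P[π(i) > π(j)] = 1/2.
By linearity: E[X] = 37128 · (1/2) = C(273, 2) · (1/2) = 37128/2 = 18564 ≈ 18564.0000.

E[X] = 18564 = 18564.0000.


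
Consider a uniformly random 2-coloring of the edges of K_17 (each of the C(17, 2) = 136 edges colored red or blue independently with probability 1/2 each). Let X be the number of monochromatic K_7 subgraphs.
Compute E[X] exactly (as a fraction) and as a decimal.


Let X = Σ_S X_S over the C(17, 7) = 19448 subsets S of size 7, where X_S = 1 if the K_7 on S is monochromatic.
For a fixed S, the K_7 on S has C(7, 2) = 21 edges. P[all 21 edges red] = (1/2)^21, and likewise for blue, so P[monochromatic] = 2·(1/2)^21 = 2^{1 − 21} = 1/1048576.
Summing: E[X] = C(17, 7) · 2^{1 − 21} = 19448 · 1/1048576 = 2431/131072.
Numerically: E[X] ≈ 0.01855.

E[X] = C(17,7)·2^(1−C(7,2)) = 2431/131072 ≈ 0.01855.


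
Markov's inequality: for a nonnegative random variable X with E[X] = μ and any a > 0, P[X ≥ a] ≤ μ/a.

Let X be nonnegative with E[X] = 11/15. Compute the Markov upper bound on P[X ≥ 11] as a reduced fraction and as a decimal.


μ = E[X] = 11/15, a = 11.
Markov: P[X ≥ 11] ≤ μ/a = (11/15)/11 = 1/15.
Numerically: ≈ 0.066667.
(Since a = 11 > μ = 0.733333, the bound 1/15 is < 1 and informative.)

P[X ≥ 11] ≤ 1/15 ≈ 0.066667.


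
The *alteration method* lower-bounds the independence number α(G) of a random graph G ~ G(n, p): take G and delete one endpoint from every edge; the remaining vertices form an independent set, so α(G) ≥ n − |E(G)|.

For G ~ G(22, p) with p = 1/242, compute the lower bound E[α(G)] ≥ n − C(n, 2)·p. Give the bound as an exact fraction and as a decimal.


E[|E(G)|] = C(22, 2)·p = 231 · (1/242) = 21/22.
E[α(G)] ≥ n − E[|E(G)|] = 22 − 21/22 = 463/22.
Numerically: ≈ 21.0455.
(This is only a lower bound; the true E[α(G)] may be larger.)

E[α(G)] ≥ 463/22 ≈ 21.0455.


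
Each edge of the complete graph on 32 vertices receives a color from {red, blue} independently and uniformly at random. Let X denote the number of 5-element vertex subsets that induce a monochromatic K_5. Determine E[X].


Let X = Σ_S X_S over the C(32, 5) = 201376 subsets S of size 5, where X_S = 1 if the K_5 on S is monochromatic.
For a fixed S, the K_5 on S has C(5, 2) = 10 edges. P[all 10 edges red] = (1/2)^10, and likewise for blue, so P[monochromatic] = 2·(1/2)^10 = 2^{1 − 10} = 1/512.
By linearity: E[X] = C(32, 5) · 2^{1 − 10} = 201376 · 1/512 = 6293/16.
Numerically: E[X] ≈ 393.3125.

E[X] = C(32,5)·2^(1−C(5,2)) = 6293/16 ≈ 393.3125.


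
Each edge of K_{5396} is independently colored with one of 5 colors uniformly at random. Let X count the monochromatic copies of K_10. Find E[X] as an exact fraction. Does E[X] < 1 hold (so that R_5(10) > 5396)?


E[X] = C(5396, 10) · 5^{1 − 45} = 5719162629614115244962800316916 · 5^{−44} = 5719162629614115244962800316916/5684341886080801486968994140625.
As a reduced fraction: E[X] = 5719162629614115244962800316916/5684341886080801486968994140625 ≈ 1.00613.
Is E[X] < 1? NO.
Since E[X] ≥ 1, the first-moment bound is inconclusive at n = 5396; it does NOT by itself certify R_5(10) > 5396.

E[X] = 5719162629614115244962800316916/5684341886080801486968994140625 ≈ 1.00613; E[X] ≥ 1; first-moment method inconclusive here.


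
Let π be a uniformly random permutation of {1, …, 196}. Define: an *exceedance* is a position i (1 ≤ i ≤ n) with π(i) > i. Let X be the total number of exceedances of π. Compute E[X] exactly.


Write X = Σ_{i=1}^{196} X_i, where X_i = 1_{π(i) > i}.
For each fixed i, π(i) is uniform over {1, …, 196} (marginal of a uniform permutation), so P[π(i) > i] = (n − i)/n. Summing: Σ_{i=1}^{196} (n − i)/n = (0 + 1 + … + 195)/196 = 196(196 − 1)/(2·196) = (196 − 1)/2.
Hence E[X] = Σ_{i=1}^{196} (196 − i)/196 = 195/2 ≈ 97.5000.

E[X] = 195/2 = 97.5000.


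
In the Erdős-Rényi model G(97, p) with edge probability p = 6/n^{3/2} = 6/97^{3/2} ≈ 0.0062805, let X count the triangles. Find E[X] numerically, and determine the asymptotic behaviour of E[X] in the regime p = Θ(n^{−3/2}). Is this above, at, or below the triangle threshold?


Number of potential triangles: C(97, 3) = 147440.
Each occurs with probability p³ ≈ (0.0062805)³ ≈ 2.4773134e-07.
By linearity: E[X] = C(97, 3)·p³ ≈ 147440 · 2.4773134e-07 ≈ 0.03653.
Since α = 3/2 > 1, p = c/n^{3/2} = o(1/n) is below the triangle threshold p ~ 1/n. Asymptotically E[X] ~ (c³/6)·n^{3(1−α)} = (6³/6)·n^{-1.5} → 0, so by Markov's inequality G has no triangles w.h.p.

E[X] ≈ 0.03653; in regime p = Θ(1/n^{3/2}) E[X] tends to 0 (below the triangle threshold p ~ 1/n).


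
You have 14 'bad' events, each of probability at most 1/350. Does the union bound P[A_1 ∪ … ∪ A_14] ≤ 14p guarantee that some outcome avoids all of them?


Union bound: P[∪_{i=1}^{14} A_i] ≤ Σ_i P[A_i] ≤ 14·p = 14·(1/350) = 1/25.
Numerically: 1/25 ≈ 0.0400.
Is 1/25 < 1? YES.
Since P[∪ A_i] ≤ 1/25 < 1, the complement has P[∩ A_i^c] ≥ 1 − 1/25 = 24/25 > 0, so some outcome avoids every A_i.

14·p = 1/25 ≈ 0.0400; existence CERTIFIED by the union bound.


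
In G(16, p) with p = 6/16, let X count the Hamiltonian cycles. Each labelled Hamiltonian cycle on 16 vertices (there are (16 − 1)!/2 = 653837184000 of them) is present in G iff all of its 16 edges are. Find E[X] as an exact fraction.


K_16 has (16 − 1)!/2 = 653837184000 labelled Hamiltonian cycles.
For each such Hamiltonian cycle H, let X_H = 1 if all 16 edges of H are present in G. Then P[X_H = 1] = p^{16} = (3/8)^{16} = 43046721/281474976710656.
Summing the indicators: E[X] = Σ_H E[X_H] = 653837184000 · p^{16} = 653837184000 · 43046721/281474976710656 = 27485885585032875/274877906944.
Numerically: E[X] ≈ 99993.

E[X] = 653837184000 · (3/8)^{16} = 27485885585032875/274877906944 ≈ 99993.


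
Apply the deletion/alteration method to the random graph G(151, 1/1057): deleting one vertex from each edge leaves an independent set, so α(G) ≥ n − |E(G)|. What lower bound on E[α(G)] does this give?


E[|E(G)|] = C(151, 2)·p = 11325 · (1/1057) = 75/7.
E[α(G)] ≥ n − E[|E(G)|] = 151 − 75/7 = 982/7.
Numerically: ≈ 140.28571.
(This is only a lower bound; the true E[α(G)] may be larger.)

E[α(G)] ≥ 982/7 ≈ 140.28571.


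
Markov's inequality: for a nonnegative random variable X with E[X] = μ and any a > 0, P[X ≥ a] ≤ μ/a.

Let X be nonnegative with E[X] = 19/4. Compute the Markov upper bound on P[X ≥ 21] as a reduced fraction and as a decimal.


μ = E[X] = 19/4, a = 21.
Markov: P[X ≥ 21] ≤ μ/a = (19/4)/21 = 19/84.
Numerically: ≈ 0.226190.
(Since a = 21 > μ = 4.750000, the bound 19/84 is < 1 and informative.)

P[X ≥ 21] ≤ 19/84 ≈ 0.226190.


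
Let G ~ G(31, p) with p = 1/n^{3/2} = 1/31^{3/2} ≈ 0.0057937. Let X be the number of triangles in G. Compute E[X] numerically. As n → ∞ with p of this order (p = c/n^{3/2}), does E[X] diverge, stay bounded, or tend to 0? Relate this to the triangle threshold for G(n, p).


Number of potential triangles: C(31, 3) = 4495.
Each occurs with probability p³ ≈ (0.0057937)³ ≈ 1.9447885e-07.
By linearity: E[X] = C(31, 3)·p³ ≈ 4495 · 1.9447885e-07 ≈ 0.00087.
Since α = 3/2 > 1, p = c/n^{3/2} = o(1/n) is below the triangle threshold p ~ 1/n. Asymptotically E[X] ~ (c³/6)·n^{3(1−α)} = (1³/6)·n^{-1.5} → 0, so by Markov's inequality G has no triangles w.h.p.

E[X] ≈ 0.00087; in regime p = Θ(1/n^{3/2}) E[X] tends to 0 (below the triangle threshold p ~ 1/n).


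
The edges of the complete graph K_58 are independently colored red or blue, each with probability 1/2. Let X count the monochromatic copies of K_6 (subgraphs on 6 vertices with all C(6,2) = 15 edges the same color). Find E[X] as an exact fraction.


Let X = Σ_S X_S over the C(58, 6) = 40475358 subsets S of size 6, where X_S = 1 if the K_6 on S is monochromatic.
For a fixed S, the K_6 on S has C(6, 2) = 15 edges. P[all 15 edges red] = (1/2)^15, and likewise for blue, so P[monochromatic] = 2·(1/2)^15 = 2^{1 − 15} = 1/16384.
By linearity: E[X] = C(58, 6) · 2^{1 − 15} = 40475358 · 1/16384 = 20237679/8192.
Numerically: E[X] ≈ 2470.420.

E[X] = C(58,6)·2^(1−C(6,2)) = 20237679/8192 ≈ 2470.420.


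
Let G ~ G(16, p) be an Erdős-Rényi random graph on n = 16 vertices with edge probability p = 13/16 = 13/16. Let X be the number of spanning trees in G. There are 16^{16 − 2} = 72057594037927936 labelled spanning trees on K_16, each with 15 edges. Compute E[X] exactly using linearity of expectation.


K_16 has 16^{16 − 2} = 72057594037927936 labelled spanning trees.
For each such spanning tree H, let X_H = 1 if all 15 edges of H are present in G. Then P[X_H = 1] = p^{15} = (13/16)^{15} = 51185893014090757/1152921504606846976.
Summing the indicators: E[X] = Σ_H E[X_H] = 72057594037927936 · p^{15} = 72057594037927936 · 51185893014090757/1152921504606846976 = 51185893014090757/16.
Numerically: E[X] ≈ 3.1991e+15.

E[X] = 72057594037927936 · (13/16)^{15} = 51185893014090757/16 ≈ 3.1991e+15.


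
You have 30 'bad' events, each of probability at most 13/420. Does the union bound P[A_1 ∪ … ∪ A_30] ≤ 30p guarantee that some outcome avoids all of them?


Union bound: P[∪_{i=1}^{30} A_i] ≤ Σ_i P[A_i] ≤ 30·p = 30·(13/420) = 13/14.
Numerically: 13/14 ≈ 0.9285714.
Is 13/14 < 1? YES.
Since P[∪ A_i] ≤ 13/14 < 1, the complement has P[∩ A_i^c] ≥ 1 − 13/14 = 1/14 > 0, so some outcome avoids every A_i.

30·p = 13/14 ≈ 0.9285714; existence CERTIFIED by the union bound.


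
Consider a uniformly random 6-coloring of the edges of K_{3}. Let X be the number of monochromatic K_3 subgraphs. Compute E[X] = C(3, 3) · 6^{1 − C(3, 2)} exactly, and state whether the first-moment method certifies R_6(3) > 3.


E[X] = C(3, 3) · 6^{1 − 3} = 1 · 6^{−2} = 1/36.
As a reduced fraction: E[X] = 1/36 ≈ 0.0278.
Is E[X] < 1? YES.
Since E[X] < 1, there exists a 6-coloring of K_{3} with no monochromatic K_3; hence R_6(3) > 3.

E[X] = 1/36 ≈ 0.0278; E[X] < 1, so R_6(3) > 3.


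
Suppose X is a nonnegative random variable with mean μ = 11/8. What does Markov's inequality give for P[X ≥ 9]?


μ = E[X] = 11/8, a = 9.
Markov: P[X ≥ 9] ≤ μ/a = (11/8)/9 = 11/72.
Numerically: ≈ 0.15278.
(Since a = 9 > μ = 1.37500, the bound 11/72 is < 1 and informative.)

P[X ≥ 9] ≤ 11/72 ≈ 0.15278.


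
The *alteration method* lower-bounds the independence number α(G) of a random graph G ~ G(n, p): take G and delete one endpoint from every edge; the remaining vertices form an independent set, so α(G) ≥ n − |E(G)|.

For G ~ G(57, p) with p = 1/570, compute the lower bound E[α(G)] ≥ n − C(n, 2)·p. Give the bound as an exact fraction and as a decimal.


E[|E(G)|] = C(57, 2)·p = 1596 · (1/570) = 14/5.
E[α(G)] ≥ n − E[|E(G)|] = 57 − 14/5 = 271/5.
Numerically: ≈ 54.200.
(This is only a lower bound; the true E[α(G)] may be larger.)

E[α(G)] ≥ 271/5 ≈ 54.200.


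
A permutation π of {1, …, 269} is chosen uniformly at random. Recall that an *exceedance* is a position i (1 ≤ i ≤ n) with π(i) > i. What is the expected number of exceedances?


Write X = Σ_{i=1}^{269} X_i, where X_i = 1_{π(i) > i}.
For each fixed i, π(i) is uniform over {1, …, 269} (marginal of a uniform permutation), so P[π(i) > i] = (n − i)/n. Summing: Σ_{i=1}^{269} (n − i)/n = (0 + 1 + … + 268)/269 = 269(269 − 1)/(2·269) = (269 − 1)/2.
Hence E[X] = Σ_{i=1}^{269} (269 − i)/269 = 134 ≈ 134.000.

E[X] = 134 = 134.000.


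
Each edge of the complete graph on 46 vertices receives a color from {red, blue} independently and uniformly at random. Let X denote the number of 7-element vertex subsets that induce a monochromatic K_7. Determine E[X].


Let X = Σ_S X_S over the C(46, 7) = 53524680 subsets S of size 7, where X_S = 1 if the K_7 on S is monochromatic.
For a fixed S, the K_7 on S has C(7, 2) = 21 edges. P[all 21 edges red] = (1/2)^21, and likewise for blue, so P[monochromatic] = 2·(1/2)^21 = 2^{1 − 21} = 1/1048576.
By linearity of expectation: E[X] = C(46, 7) · 2^{1 − 21} = 53524680 · 1/1048576 = 6690585/131072.
Numerically: E[X] ≈ 51.045113.

E[X] = C(46,7)·2^(1−C(7,2)) = 6690585/131072 ≈ 51.045113.


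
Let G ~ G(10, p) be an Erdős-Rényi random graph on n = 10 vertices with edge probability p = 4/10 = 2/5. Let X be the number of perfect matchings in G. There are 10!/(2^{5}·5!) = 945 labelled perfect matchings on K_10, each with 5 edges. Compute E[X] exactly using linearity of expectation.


K_10 has 10!/(2^{5}·5!) = 945 labelled perfect matchings.
For each such perfect matching H, let X_H = 1 if all 5 edges of H are present in G. Then P[X_H = 1] = p^{5} = (2/5)^{5} = 32/3125.
By linearity: E[X] = Σ_H E[X_H] = 945 · p^{5} = 945 · 32/3125 = 6048/625.
Numerically: E[X] ≈ 9.6768.

E[X] = 945 · (2/5)^{5} = 6048/625 ≈ 9.6768.


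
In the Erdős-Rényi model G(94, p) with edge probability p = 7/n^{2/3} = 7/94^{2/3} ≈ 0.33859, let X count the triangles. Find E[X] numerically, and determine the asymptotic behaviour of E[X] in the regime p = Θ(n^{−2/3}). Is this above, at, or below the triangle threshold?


Number of potential triangles: C(94, 3) = 134044.
Each occurs with probability p³ ≈ (0.33859)³ ≈ 3.8818470e-02.
By linearity: E[X] = C(94, 3)·p³ ≈ 134044 · 3.8818470e-02 ≈ 5203.38298.
Since α = 2/3 < 1, p = c/n^{2/3} ≫ 1/n is above the triangle threshold p ~ 1/n. Asymptotically E[X] ~ (c³/6)·n^{3(1−α)} = (7³/6)·n^{1} → ∞; triangles are abundant w.h.p.

E[X] ≈ 5203.38298; in regime p = Θ(1/n^{2/3}) E[X] diverges (above the triangle threshold p ~ 1/n).


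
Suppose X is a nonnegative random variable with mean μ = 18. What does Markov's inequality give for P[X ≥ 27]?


μ = E[X] = 18, a = 27.
Markov: P[X ≥ 27] ≤ μ/a = (18)/27 = 2/3.
Numerically: ≈ 0.667.
(Since a = 27 > μ = 18.000, the bound 2/3 is < 1 and informative.)

P[X ≥ 27] ≤ 2/3 ≈ 0.667.


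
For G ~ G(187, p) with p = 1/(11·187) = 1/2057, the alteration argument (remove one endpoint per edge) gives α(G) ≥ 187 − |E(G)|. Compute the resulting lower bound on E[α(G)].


E[|E(G)|] = C(187, 2)·p = 17391 · (1/2057) = 93/11.
E[α(G)] ≥ n − E[|E(G)|] = 187 − 93/11 = 1964/11.
Numerically: ≈ 178.5455.
(This is only a lower bound; the true E[α(G)] may be larger.)

E[α(G)] ≥ 1964/11 ≈ 178.5455.


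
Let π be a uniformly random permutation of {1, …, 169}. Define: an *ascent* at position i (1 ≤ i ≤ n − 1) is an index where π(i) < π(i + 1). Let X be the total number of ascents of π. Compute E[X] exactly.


Write X = Σ X_I over i = 1, …, 168, with X_I the indicator of one ascent.
There are 168 indicators.
For each fixed i, the pair (π(i), π(i+1)) is a uniformly random ordered pair of distinct values from {1, …, 169}; by symmetry P[π(i) < π(i+1)] = 1/2.
By linearity: E[X] = 168 · (1/2) = (169 − 1) · (1/2) = 84 ≈ 84.00000.

E[X] = 84 = 84.00000.


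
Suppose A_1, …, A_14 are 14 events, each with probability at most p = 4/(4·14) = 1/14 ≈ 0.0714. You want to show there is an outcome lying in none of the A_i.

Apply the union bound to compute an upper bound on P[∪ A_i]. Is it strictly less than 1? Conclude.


Union bound: P[∪_{i=1}^{14} A_i] ≤ Σ_i P[A_i] ≤ 14·p = 14·(1/14) = 1.
Numerically: 1 ≈ 1.0000.
Is 1 < 1? NO.
Since the bound 1 is ≥ 1, the union bound is uninformative here; it does NOT by itself certify existence.

14·p = 1 ≈ 1.0000; existence NOT certified by the union bound.


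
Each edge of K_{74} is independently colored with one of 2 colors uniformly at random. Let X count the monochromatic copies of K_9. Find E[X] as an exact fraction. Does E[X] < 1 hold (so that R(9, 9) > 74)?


E[X] = C(74, 9) · 2^{1 − 36} = 110524147514 · 2^{−35} = 110524147514/34359738368.
As a reduced fraction: E[X] = 55262073757/17179869184 ≈ 3.2167.
Is E[X] < 1? NO.
Since E[X] ≥ 1, the first-moment bound is inconclusive at n = 74; it does NOT by itself certify R(9, 9) > 74.

E[X] = 55262073757/17179869184 ≈ 3.2167; E[X] ≥ 1; first-moment method inconclusive here.


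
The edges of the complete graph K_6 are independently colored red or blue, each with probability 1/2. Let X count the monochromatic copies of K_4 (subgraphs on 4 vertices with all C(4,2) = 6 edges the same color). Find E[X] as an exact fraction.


Let X = Σ_S X_S over the C(6, 4) = 15 subsets S of size 4, where X_S = 1 if the K_4 on S is monochromatic.
For a fixed S, the K_4 on S has C(4, 2) = 6 edges. P[all 6 edges red] = (1/2)^6, and likewise for blue, so P[monochromatic] = 2·(1/2)^6 = 2^{1 − 6} = 1/32.
By linearity: E[X] = C(6, 4) · 2^{1 − 6} = 15 · 1/32 = 15/32.
Numerically: E[X] ≈ 0.46875.

E[X] = C(6,4)·2^(1−C(4,2)) = 15/32 ≈ 0.46875.


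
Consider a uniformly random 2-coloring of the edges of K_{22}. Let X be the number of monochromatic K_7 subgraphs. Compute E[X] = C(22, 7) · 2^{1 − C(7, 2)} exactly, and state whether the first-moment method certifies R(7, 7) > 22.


E[X] = C(22, 7) · 2^{1 − 21} = 170544 · 2^{−20} = 170544/1048576.
As a reduced fraction: E[X] = 10659/65536 ≈ 0.16264.
Is E[X] < 1? YES.
Since E[X] < 1, there exists a 2-coloring of K_{22} with no monochromatic K_7; hence R(7, 7) > 22.

E[X] = 10659/65536 ≈ 0.16264; E[X] < 1, so R(7, 7) > 22.


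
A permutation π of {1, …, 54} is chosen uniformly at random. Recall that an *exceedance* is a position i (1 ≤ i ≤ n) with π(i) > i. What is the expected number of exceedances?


Write X = Σ_{i=1}^{54} X_i, where X_i = 1_{π(i) > i}.
For each fixed i, π(i) is uniform over {1, …, 54} (marginal of a uniform permutation), so P[π(i) > i] = (n − i)/n. Summing: Σ_{i=1}^{54} (n − i)/n = (0 + 1 + … + 53)/54 = 54(54 − 1)/(2·54) = (54 − 1)/2.
Hence E[X] = Σ_{i=1}^{54} (54 − i)/54 = 53/2 ≈ 26.5000.

E[X] = 53/2 = 26.5000.


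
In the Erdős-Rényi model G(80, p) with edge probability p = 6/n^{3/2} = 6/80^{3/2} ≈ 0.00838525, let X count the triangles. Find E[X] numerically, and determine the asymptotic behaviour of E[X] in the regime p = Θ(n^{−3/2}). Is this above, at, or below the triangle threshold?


Number of potential triangles: C(80, 3) = 82160.
Each occurs with probability p³ ≈ (0.00838525)³ ≈ 5.89588236e-07.
By linearity: E[X] = C(80, 3)·p³ ≈ 82160 · 5.89588236e-07 ≈ 0.048441.
Since α = 3/2 > 1, p = c/n^{3/2} = o(1/n) is below the triangle threshold p ~ 1/n. Asymptotically E[X] ~ (c³/6)·n^{3(1−α)} = (6³/6)·n^{-1.5} → 0, so by Markov's inequality G has no triangles w.h.p.

E[X] ≈ 0.048441; in regime p = Θ(1/n^{3/2}) E[X] tends to 0 (below the triangle threshold p ~ 1/n).


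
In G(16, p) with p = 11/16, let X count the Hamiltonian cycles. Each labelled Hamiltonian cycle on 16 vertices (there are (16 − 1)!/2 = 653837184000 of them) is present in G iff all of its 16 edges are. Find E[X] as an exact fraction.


K_16 has (16 − 1)!/2 = 653837184000 labelled Hamiltonian cycles.
For each such Hamiltonian cycle H, let X_H = 1 if all 16 edges of H are present in G. Then P[X_H = 1] = p^{16} = (11/16)^{16} = 45949729863572161/18446744073709551616.
By linearity: E[X] = Σ_H E[X_H] = 653837184000 · p^{16} = 653837184000 · 45949729863572161/18446744073709551616 = 29339494120662818290072875/18014398509481984.
Numerically: E[X] ≈ 1.63e+09.

E[X] = 653837184000 · (11/16)^{16} = 29339494120662818290072875/18014398509481984 ≈ 1.63e+09.


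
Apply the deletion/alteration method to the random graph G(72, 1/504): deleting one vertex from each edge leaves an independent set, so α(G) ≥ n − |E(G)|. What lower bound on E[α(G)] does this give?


E[|E(G)|] = C(72, 2)·p = 2556 · (1/504) = 71/14.
E[α(G)] ≥ n − E[|E(G)|] = 72 − 71/14 = 937/14.
Numerically: ≈ 66.9286.
(This is only a lower bound; the true E[α(G)] may be larger.)

E[α(G)] ≥ 937/14 ≈ 66.9286.


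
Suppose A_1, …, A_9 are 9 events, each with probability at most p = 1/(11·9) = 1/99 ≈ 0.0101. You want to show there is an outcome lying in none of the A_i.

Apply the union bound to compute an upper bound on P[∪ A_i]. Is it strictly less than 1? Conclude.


Union bound: P[∪_{i=1}^{9} A_i] ≤ Σ_i P[A_i] ≤ 9·p = 9·(1/99) = 1/11.
Numerically: 1/11 ≈ 0.0909.
Is 1/11 < 1? YES.
Since P[∪ A_i] ≤ 1/11 < 1, the complement has P[∩ A_i^c] ≥ 1 − 1/11 = 10/11 > 0, so some outcome avoids every A_i.

9·p = 1/11 ≈ 0.0909; existence CERTIFIED by the union bound.


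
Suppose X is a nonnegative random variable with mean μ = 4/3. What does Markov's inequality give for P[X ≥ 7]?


μ = E[X] = 4/3, a = 7.
Markov: P[X ≥ 7] ≤ μ/a = (4/3)/7 = 4/21.
Numerically: ≈ 0.190476.
(Since a = 7 > μ = 1.333333, the bound 4/21 is < 1 and informative.)

P[X ≥ 7] ≤ 4/21 ≈ 0.190476.


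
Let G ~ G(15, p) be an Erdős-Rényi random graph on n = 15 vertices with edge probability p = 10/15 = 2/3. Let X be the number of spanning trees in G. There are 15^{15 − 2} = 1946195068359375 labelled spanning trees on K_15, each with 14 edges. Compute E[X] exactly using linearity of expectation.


K_15 has 15^{15 − 2} = 1946195068359375 labelled spanning trees.
For each such spanning tree H, let X_H = 1 if all 14 edges of H are present in G. Then P[X_H = 1] = p^{14} = (2/3)^{14} = 16384/4782969.
By linearity of expectation: E[X] = Σ_H E[X_H] = 1946195068359375 · p^{14} = 1946195068359375 · 16384/4782969 = 20000000000000/3.
Numerically: E[X] ≈ 6.66667e+12.

E[X] = 1946195068359375 · (2/3)^{14} = 20000000000000/3 ≈ 6.66667e+12.


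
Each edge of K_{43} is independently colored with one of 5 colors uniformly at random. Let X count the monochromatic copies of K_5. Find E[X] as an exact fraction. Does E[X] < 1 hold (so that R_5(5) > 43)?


E[X] = C(43, 5) · 5^{1 − 10} = 962598 · 5^{−9} = 962598/1953125.
As a reduced fraction: E[X] = 962598/1953125 ≈ 0.493.
Is E[X] < 1? YES.
Since E[X] < 1, there exists a 5-coloring of K_{43} with no monochromatic K_5; hence R_5(5) > 43.

E[X] = 962598/1953125 ≈ 0.493; E[X] < 1, so R_5(5) > 43.


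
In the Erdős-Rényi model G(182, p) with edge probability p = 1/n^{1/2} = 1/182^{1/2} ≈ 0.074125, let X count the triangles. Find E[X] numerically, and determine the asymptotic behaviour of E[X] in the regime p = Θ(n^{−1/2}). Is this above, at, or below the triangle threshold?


Number of potential triangles: C(182, 3) = 988260.
Each occurs with probability p³ ≈ (0.074125)³ ≈ 4.0727984e-04.
By linearity: E[X] = C(182, 3)·p³ ≈ 988260 · 4.0727984e-04 ≈ 402.49838.
Since α = 1/2 < 1, p = c/n^{1/2} ≫ 1/n is above the triangle threshold p ~ 1/n. Asymptotically E[X] ~ (c³/6)·n^{3(1−α)} = (1³/6)·n^{1.5} → ∞; triangles are abundant w.h.p.

E[X] ≈ 402.49838; in regime p = Θ(1/n^{1/2}) E[X] diverges (above the triangle threshold p ~ 1/n).


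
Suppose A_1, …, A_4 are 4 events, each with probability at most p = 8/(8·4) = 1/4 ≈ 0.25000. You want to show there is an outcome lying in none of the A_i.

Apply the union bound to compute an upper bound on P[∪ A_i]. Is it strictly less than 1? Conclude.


Union bound: P[∪_{i=1}^{4} A_i] ≤ Σ_i P[A_i] ≤ 4·p = 4·(1/4) = 1.
Numerically: 1 ≈ 1.00000.
Is 1 < 1? NO.
Since the bound 1 is ≥ 1, the union bound is uninformative here; it does NOT by itself certify existence.

4·p = 1 ≈ 1.00000; existence NOT certified by the union bound.


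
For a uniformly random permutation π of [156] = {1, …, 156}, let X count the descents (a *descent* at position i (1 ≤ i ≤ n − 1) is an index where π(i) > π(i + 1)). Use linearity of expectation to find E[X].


Write X = Σ X_I over i = 1, …, 155, with X_I the indicator of one descent.
There are 155 indicators.
For each fixed i, the pair (π(i), π(i+1)) is a uniformly random ordered pair of distinct values from {1, …, 156}; by symmetry P[π(i) > π(i+1)] = 1/2.
By linearity: E[X] = 155 · (1/2) = (156 − 1) · (1/2) = 155/2 ≈ 77.500.

E[X] = 155/2 = 77.500.


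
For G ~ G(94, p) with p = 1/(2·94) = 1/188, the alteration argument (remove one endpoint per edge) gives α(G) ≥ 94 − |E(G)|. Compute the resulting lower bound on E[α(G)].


E[|E(G)|] = C(94, 2)·p = 4371 · (1/188) = 93/4.
E[α(G)] ≥ n − E[|E(G)|] = 94 − 93/4 = 283/4.
Numerically: ≈ 70.750000.
(This is only a lower bound; the true E[α(G)] may be larger.)

E[α(G)] ≥ 283/4 ≈ 70.750000.


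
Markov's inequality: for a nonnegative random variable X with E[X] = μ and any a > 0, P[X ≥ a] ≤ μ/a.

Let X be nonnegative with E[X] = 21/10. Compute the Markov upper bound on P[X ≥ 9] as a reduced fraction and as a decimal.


μ = E[X] = 21/10, a = 9.
Markov: P[X ≥ 9] ≤ μ/a = (21/10)/9 = 7/30.
Numerically: ≈ 0.233.
(Since a = 9 > μ = 2.100, the bound 7/30 is < 1 and informative.)

P[X ≥ 9] ≤ 7/30 ≈ 0.233.


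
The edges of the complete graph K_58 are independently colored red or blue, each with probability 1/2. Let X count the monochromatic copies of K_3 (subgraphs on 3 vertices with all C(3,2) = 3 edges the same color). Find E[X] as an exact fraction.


Let X = Σ_S X_S over the C(58, 3) = 30856 subsets S of size 3, where X_S = 1 if the K_3 on S is monochromatic.
For a fixed S, the K_3 on S has C(3, 2) = 3 edges. P[all 3 edges red] = (1/2)^3, and likewise for blue, so P[monochromatic] = 2·(1/2)^3 = 2^{1 − 3} = 1/4.
Summing: E[X] = C(58, 3) · 2^{1 − 3} = 30856 · 1/4 = 7714.
Numerically: E[X] ≈ 7714.0000.

E[X] = C(58,3)·2^(1−C(3,2)) = 7714 ≈ 7714.0000.


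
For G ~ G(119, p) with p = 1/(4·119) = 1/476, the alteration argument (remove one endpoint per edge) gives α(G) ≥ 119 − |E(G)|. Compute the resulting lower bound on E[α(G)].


E[|E(G)|] = C(119, 2)·p = 7021 · (1/476) = 59/4.
E[α(G)] ≥ n − E[|E(G)|] = 119 − 59/4 = 417/4.
Numerically: ≈ 104.2500.
(This is only a lower bound; the true E[α(G)] may be larger.)

E[α(G)] ≥ 417/4 ≈ 104.2500.


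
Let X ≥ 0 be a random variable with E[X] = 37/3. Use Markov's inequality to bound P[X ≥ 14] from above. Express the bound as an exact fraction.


μ = E[X] = 37/3, a = 14.
Markov: P[X ≥ 14] ≤ μ/a = (37/3)/14 = 37/42.
Numerically: ≈ 0.8810.
(Since a = 14 > μ = 12.3333, the bound 37/42 is < 1 and informative.)

P[X ≥ 14] ≤ 37/42 ≈ 0.8810.


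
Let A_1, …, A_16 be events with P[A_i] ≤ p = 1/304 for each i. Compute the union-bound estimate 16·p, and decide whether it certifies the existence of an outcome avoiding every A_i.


Union bound: P[∪_{i=1}^{16} A_i] ≤ Σ_i P[A_i] ≤ 16·p = 16·(1/304) = 1/19.
Numerically: 1/19 ≈ 0.052632.
Is 1/19 < 1? YES.
Since P[∪ A_i] ≤ 1/19 < 1, the complement has P[∩ A_i^c] ≥ 1 − 1/19 = 18/19 > 0, so some outcome avoids every A_i.

16·p = 1/19 ≈ 0.052632; existence CERTIFIED by the union bound.


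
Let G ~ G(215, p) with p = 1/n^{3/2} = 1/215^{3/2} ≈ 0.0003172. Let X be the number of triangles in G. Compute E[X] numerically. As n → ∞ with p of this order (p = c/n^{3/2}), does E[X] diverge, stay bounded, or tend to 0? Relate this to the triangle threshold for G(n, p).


Number of potential triangles: C(215, 3) = 1633355.
Each occurs with probability p³ ≈ (0.0003172)³ ≈ 3.191736e-11.
By linearity: E[X] = C(215, 3)·p³ ≈ 1633355 · 3.191736e-11 ≈ 0.0001.
Since α = 3/2 > 1, p = c/n^{3/2} = o(1/n) is below the triangle threshold p ~ 1/n. Asymptotically E[X] ~ (c³/6)·n^{3(1−α)} = (1³/6)·n^{-1.5} → 0, so by Markov's inequality G has no triangles w.h.p.

E[X] ≈ 0.0001; in regime p = Θ(1/n^{3/2}) E[X] tends to 0 (below the triangle threshold p ~ 1/n).


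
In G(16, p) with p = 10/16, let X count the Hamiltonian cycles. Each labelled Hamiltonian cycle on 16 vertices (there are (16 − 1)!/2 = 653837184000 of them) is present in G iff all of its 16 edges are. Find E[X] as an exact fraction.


K_16 has (16 − 1)!/2 = 653837184000 labelled Hamiltonian cycles.
For each such Hamiltonian cycle H, let X_H = 1 if all 16 edges of H are present in G. Then P[X_H = 1] = p^{16} = (5/8)^{16} = 152587890625/281474976710656.
By linearity of expectation: E[X] = Σ_H E[X_H] = 653837184000 · p^{16} = 653837184000 · 152587890625/281474976710656 = 97429332733154296875/274877906944.
Numerically: E[X] ≈ 3.544e+08.

E[X] = 653837184000 · (5/8)^{16} = 97429332733154296875/274877906944 ≈ 3.544e+08.


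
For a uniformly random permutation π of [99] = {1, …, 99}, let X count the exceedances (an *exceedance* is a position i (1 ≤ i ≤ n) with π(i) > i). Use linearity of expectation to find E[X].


Write X = Σ_{i=1}^{99} X_i, where X_i = 1_{π(i) > i}.
For each fixed i, π(i) is uniform over {1, …, 99} (marginal of a uniform permutation), so P[π(i) > i] = (n − i)/n. Summing: Σ_{i=1}^{99} (n − i)/n = (0 + 1 + … + 98)/99 = 99(99 − 1)/(2·99) = (99 − 1)/2.
Hence E[X] = Σ_{i=1}^{99} (99 − i)/99 = 49 ≈ 49.0000.

E[X] = 49 = 49.0000.


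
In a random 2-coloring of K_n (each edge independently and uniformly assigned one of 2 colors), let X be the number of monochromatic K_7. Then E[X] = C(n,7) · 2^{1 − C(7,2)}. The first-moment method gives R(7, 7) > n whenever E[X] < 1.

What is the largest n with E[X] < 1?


We need C(n, 7) · 2^{1 − 21} < 1, i.e. C(n, 7) < 2^{21 − 1} = 1048576.
Check values of n near the boundary:
  n = 25: C(25, 7) = 480700; 480700 < 1048576? YES
  n = 26: C(26, 7) = 657800; 657800 < 1048576? YES
  n = 27: C(27, 7) = 888030; 888030 < 1048576? YES
  n = 28: C(28, 7) = 1184040; 1184040 < 1048576? NO
The largest n with C(n, 7) < 1048576 is n = 27 (where E[X] = 444015/524288 ≈ 0.846891). Hence R(7, 7) > 27, i.e. R(7, 7) ≥ 28.

Largest n = 27; hence R(7, 7) > 27.


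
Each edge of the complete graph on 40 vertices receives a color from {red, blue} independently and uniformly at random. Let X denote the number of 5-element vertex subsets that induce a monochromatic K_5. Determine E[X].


Let X = Σ_S X_S over the C(40, 5) = 658008 subsets S of size 5, where X_S = 1 if the K_5 on S is monochromatic.
For a fixed S, the K_5 on S has C(5, 2) = 10 edges. P[all 10 edges red] = (1/2)^10, and likewise for blue, so P[monochromatic] = 2·(1/2)^10 = 2^{1 − 10} = 1/512.
Summing: E[X] = C(40, 5) · 2^{1 − 10} = 658008 · 1/512 = 82251/64.
Numerically: E[X] ≈ 1285.17188.

E[X] = C(40,5)·2^(1−C(5,2)) = 82251/64 ≈ 1285.17188.


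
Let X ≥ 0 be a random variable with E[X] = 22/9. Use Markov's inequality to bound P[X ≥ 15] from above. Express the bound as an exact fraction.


μ = E[X] = 22/9, a = 15.
Markov: P[X ≥ 15] ≤ μ/a = (22/9)/15 = 22/135.
Numerically: ≈ 0.1630.
(Since a = 15 > μ = 2.4444, the bound 22/135 is < 1 and informative.)

P[X ≥ 15] ≤ 22/135 ≈ 0.1630.


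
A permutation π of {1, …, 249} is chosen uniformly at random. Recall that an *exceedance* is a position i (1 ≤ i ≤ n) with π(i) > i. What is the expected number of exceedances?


Write X = Σ_{i=1}^{249} X_i, where X_i = 1_{π(i) > i}.
For each fixed i, π(i) is uniform over {1, …, 249} (marginal of a uniform permutation), so P[π(i) > i] = (n − i)/n. Summing: Σ_{i=1}^{249} (n − i)/n = (0 + 1 + … + 248)/249 = 249(249 − 1)/(2·249) = (249 − 1)/2.
Hence E[X] = Σ_{i=1}^{249} (249 − i)/249 = 124 ≈ 124.000.

E[X] = 124 = 124.000.


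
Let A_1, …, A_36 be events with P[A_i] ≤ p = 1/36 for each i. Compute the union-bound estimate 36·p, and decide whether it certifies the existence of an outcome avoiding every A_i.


Union bound: P[∪_{i=1}^{36} A_i] ≤ Σ_i P[A_i] ≤ 36·p = 36·(1/36) = 1.
Numerically: 1 ≈ 1.00000.
Is 1 < 1? NO.
Since the bound 1 is ≥ 1, the union bound is uninformative here; it does NOT by itself certify existence.

36·p = 1 ≈ 1.00000; existence NOT certified by the union bound.


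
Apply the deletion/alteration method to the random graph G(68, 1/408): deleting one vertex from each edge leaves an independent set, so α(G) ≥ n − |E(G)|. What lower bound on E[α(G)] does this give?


E[|E(G)|] = C(68, 2)·p = 2278 · (1/408) = 67/12.
E[α(G)] ≥ n − E[|E(G)|] = 68 − 67/12 = 749/12.
Numerically: ≈ 62.4167.
(This is only a lower bound; the true E[α(G)] may be larger.)

E[α(G)] ≥ 749/12 ≈ 62.4167.


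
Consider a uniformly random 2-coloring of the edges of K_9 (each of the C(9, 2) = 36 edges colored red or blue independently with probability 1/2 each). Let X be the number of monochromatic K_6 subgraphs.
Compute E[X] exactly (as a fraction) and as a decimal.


Let X = Σ_S X_S over the C(9, 6) = 84 subsets S of size 6, where X_S = 1 if the K_6 on S is monochromatic.
For a fixed S, the K_6 on S has C(6, 2) = 15 edges. P[all 15 edges red] = (1/2)^15, and likewise for blue, so P[monochromatic] = 2·(1/2)^15 = 2^{1 − 15} = 1/16384.
Summing: E[X] = C(9, 6) · 2^{1 − 15} = 84 · 1/16384 = 21/4096.
Numerically: E[X] ≈ 0.00513.

E[X] = C(9,6)·2^(1−C(6,2)) = 21/4096 ≈ 0.00513.


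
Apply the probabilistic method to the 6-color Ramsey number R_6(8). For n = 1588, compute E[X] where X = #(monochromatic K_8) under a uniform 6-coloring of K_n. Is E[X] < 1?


E[X] = C(1588, 8) · 6^{1 − 28} = 985402800396653769702 · 6^{−27} = 985402800396653769702/1023490369077469249536.
As a reduced fraction: E[X] = 54744600022036320539/56860576059859402752 ≈ 0.963.
Is E[X] < 1? YES.
Since E[X] < 1, there exists a 6-coloring of K_{1588} with no monochromatic K_8; hence R_6(8) > 1588.

E[X] = 54744600022036320539/56860576059859402752 ≈ 0.963; E[X] < 1, so R_6(8) > 1588.


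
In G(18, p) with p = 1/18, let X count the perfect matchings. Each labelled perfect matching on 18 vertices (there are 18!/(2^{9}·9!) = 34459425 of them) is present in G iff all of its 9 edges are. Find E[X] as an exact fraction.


K_18 has 18!/(2^{9}·9!) = 34459425 labelled perfect matchings.
For each such perfect matching H, let X_H = 1 if all 9 edges of H are present in G. Then P[X_H = 1] = p^{9} = (1/18)^{9} = 1/198359290368.
Summing the indicators: E[X] = Σ_H E[X_H] = 34459425 · p^{9} = 34459425 · 1/198359290368 = 425425/2448880128.
Numerically: E[X] ≈ 0.000173722.

E[X] = 34459425 · (1/18)^{9} = 425425/2448880128 ≈ 0.000173722.


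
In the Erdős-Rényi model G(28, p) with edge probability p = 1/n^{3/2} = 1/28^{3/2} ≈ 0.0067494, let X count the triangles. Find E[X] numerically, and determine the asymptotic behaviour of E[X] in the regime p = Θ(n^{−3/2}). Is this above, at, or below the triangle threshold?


Number of potential triangles: C(28, 3) = 3276.
Each occurs with probability p³ ≈ (0.0067494)³ ≈ 3.0746017e-07.
By linearity: E[X] = C(28, 3)·p³ ≈ 3276 · 3.0746017e-07 ≈ 0.00101.
Since α = 3/2 > 1, p = c/n^{3/2} = o(1/n) is below the triangle threshold p ~ 1/n. Asymptotically E[X] ~ (c³/6)·n^{3(1−α)} = (1³/6)·n^{-1.5} → 0, so by Markov's inequality G has no triangles w.h.p.

E[X] ≈ 0.00101; in regime p = Θ(1/n^{3/2}) E[X] tends to 0 (below the triangle threshold p ~ 1/n).


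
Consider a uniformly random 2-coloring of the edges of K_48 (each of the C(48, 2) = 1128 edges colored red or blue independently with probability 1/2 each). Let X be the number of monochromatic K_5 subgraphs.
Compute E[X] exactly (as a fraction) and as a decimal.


Let X = Σ_S X_S over the C(48, 5) = 1712304 subsets S of size 5, where X_S = 1 if the K_5 on S is monochromatic.
For a fixed S, the K_5 on S has C(5, 2) = 10 edges. P[all 10 edges red] = (1/2)^10, and likewise for blue, so P[monochromatic] = 2·(1/2)^10 = 2^{1 − 10} = 1/512.
By linearity: E[X] = C(48, 5) · 2^{1 − 10} = 1712304 · 1/512 = 107019/32.
Numerically: E[X] ≈ 3344.3438.

E[X] = C(48,5)·2^(1−C(5,2)) = 107019/32 ≈ 3344.3438.


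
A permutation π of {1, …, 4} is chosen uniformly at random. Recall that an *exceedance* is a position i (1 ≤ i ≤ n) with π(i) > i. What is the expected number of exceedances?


Write X = Σ_{i=1}^{4} X_i, where X_i = 1_{π(i) > i}.
For each fixed i, π(i) is uniform over {1, …, 4} (marginal of a uniform permutation), so P[π(i) > i] = (n − i)/n. Summing: Σ_{i=1}^{4} (n − i)/n = (0 + 1 + … + 3)/4 = 4(4 − 1)/(2·4) = (4 − 1)/2.
Hence E[X] = Σ_{i=1}^{4} (4 − i)/4 = 3/2 ≈ 1.500000.

E[X] = 3/2 = 1.500000.


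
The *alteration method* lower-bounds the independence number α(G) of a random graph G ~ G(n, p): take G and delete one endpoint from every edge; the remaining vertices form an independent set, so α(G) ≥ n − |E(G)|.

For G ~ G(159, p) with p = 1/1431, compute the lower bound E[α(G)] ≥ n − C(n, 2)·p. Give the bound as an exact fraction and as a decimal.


E[|E(G)|] = C(159, 2)·p = 12561 · (1/1431) = 79/9.
E[α(G)] ≥ n − E[|E(G)|] = 159 − 79/9 = 1352/9.
Numerically: ≈ 150.222.
(This is only a lower bound; the true E[α(G)] may be larger.)

E[α(G)] ≥ 1352/9 ≈ 150.222.


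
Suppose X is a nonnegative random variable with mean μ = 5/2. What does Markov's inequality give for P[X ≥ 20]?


μ = E[X] = 5/2, a = 20.
Markov: P[X ≥ 20] ≤ μ/a = (5/2)/20 = 1/8.
Numerically: ≈ 0.125000.
(Since a = 20 > μ = 2.500000, the bound 1/8 is < 1 and informative.)

P[X ≥ 20] ≤ 1/8 ≈ 0.125000.


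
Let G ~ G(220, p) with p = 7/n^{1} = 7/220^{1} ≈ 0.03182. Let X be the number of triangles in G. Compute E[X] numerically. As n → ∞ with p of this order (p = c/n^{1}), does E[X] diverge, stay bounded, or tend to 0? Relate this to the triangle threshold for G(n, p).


Number of potential triangles: C(220, 3) = 1750540.
Each occurs with probability p³ ≈ (0.03182)³ ≈ 3.221262e-05.
By linearity: E[X] = C(220, 3)·p³ ≈ 1750540 · 3.221262e-05 ≈ 56.3895.
Here α = 1, so p = 7/n is exactly at the triangle threshold p ~ 1/n. Asymptotically E[X] → c³/6 = 7³/6 = 343/6 ≈ 57.1667, a bounded constant. In this regime the triangle count is asymptotically Poisson(c³/6).

E[X] ≈ 56.3895; in regime p = Θ(1/n^{1}) E[X] stays bounded (at the triangle threshold p ~ 1/n).
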